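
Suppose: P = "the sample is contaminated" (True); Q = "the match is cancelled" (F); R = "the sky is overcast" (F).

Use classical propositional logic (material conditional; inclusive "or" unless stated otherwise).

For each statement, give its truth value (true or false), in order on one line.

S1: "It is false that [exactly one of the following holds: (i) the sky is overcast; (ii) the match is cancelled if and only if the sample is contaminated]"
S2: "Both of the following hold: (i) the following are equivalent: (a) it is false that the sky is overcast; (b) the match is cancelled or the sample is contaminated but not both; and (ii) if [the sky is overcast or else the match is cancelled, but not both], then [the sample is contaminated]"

S1 True; S2 True

S1: Formalization: not (R xor (Q iff P))

Q iff P = False iff True = False
R xor (Q iff P) = False xor False = False
not (R xor (Q iff P)) = not False = True
Hence S1 is true.

S2: Formalization: (not R iff (Q xor P)) and ((R xor Q) -> P)

not R = not False = True
Q xor P = False xor True = True
not R iff (Q xor P) = True iff True = True
R xor Q = False xor False = False
(R xor Q) -> P = False -> True = True
(not R iff (Q xor P)) and ((R xor Q) -> P) = True and True = True
So S2 is true.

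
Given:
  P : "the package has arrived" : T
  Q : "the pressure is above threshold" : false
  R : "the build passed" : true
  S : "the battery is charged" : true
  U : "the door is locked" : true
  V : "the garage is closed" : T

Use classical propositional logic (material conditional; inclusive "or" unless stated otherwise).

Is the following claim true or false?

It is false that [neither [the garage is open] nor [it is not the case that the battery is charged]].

Values: V=T, S=T.
In symbols: ¬(¬V ↓ ¬S)

¬V = ¬T = F
¬S = ¬T = F
¬V ↓ ¬S = F ↓ F = T
¬(¬V ↓ ¬S) = ¬T = F

False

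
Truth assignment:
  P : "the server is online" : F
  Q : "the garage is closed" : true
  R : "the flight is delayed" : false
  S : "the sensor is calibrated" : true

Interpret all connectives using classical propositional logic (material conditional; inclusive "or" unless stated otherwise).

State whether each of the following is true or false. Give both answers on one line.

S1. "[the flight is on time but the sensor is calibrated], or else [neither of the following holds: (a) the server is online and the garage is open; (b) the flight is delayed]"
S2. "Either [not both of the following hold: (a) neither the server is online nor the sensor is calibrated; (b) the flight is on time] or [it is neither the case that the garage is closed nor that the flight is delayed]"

S1 True; S2 True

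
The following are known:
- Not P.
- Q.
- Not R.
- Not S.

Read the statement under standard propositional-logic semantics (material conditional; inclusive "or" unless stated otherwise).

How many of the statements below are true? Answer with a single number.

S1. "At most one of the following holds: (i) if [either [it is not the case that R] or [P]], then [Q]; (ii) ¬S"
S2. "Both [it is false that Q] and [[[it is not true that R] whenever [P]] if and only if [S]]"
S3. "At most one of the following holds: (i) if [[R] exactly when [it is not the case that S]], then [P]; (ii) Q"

S1: Parsed as ((~R | P) -> Q) nand ~S

~R = ~F = T
~R | P = T | F = T
(~R | P) -> Q = T -> T = T
~S = ~F = T
((~R | P) -> Q) nand ~S = T nand T = F
Hence S1 is false.

S2: Formalization: ~Q & ((P -> ~R) <-> S)

~Q = ~T = F
~R = ~F = T
P -> ~R = F -> T = T
(P -> ~R) <-> S = T <-> F = F
~Q & ((P -> ~R) <-> S) = F & F = F
Thus S2 is false.

S3: In symbols: ((R <-> ~S) -> P) nand Q

~S = ~F = T
R <-> ~S = F <-> T = F
(R <-> ~S) -> P = F -> F = T
((R <-> ~S) -> P) nand Q = T nand T = F
So S3 is false.

Count: 0.

0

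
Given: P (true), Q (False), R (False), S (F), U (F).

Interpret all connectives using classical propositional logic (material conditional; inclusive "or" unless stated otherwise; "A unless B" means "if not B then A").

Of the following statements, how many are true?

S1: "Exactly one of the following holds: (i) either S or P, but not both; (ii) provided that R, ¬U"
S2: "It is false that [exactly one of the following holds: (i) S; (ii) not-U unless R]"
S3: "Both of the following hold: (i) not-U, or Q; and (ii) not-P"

S1: In symbols: (S xor P) xor (R -> not U)

S xor P = False xor True = True
not U = not False = True
R -> not U = False -> True = True
(S xor P) xor (R -> not U) = True xor True = False
Hence S1 is false.

S2: This is not (S xor (not U or R)).

not U = not False = True
not U or R = True or False = True
S xor (not U or R) = False xor True = True
not (S xor (not U or R)) = not True = False
Thus S2 is false.

S3: This is (not U or Q) and not P.

not U = not False = True
not U or Q = True or False = True
not P = not True = False
(not U or Q) and not P = True and False = False
So S3 is false.

Count: 0.

0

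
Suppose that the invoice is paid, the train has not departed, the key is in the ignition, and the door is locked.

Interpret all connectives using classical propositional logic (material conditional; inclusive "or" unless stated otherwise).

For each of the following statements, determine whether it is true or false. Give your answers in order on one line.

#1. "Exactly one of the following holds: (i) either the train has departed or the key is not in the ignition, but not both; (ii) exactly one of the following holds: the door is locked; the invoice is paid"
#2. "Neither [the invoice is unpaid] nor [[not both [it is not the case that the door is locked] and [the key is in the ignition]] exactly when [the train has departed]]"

#1 false; #2 true

Let Q = "the train has departed" (F), R = "the key is in the ignition" (T), S = "the door is locked" (T), P = "the invoice is paid" (T).

#1: Formalization: (Q ⊕ ¬R) ⊕ (S ⊕ P)

¬R = ¬T = F
Q ⊕ ¬R = F ⊕ F = F
S ⊕ P = T ⊕ T = F
(Q ⊕ ¬R) ⊕ (S ⊕ P) = F ⊕ F = F
Thus #1 is false.

#2: Parsed as ¬P ↓ ((¬S ↑ R) ↔ Q)

¬P = ¬T = F
¬S = ¬T = F
¬S ↑ R = F ↑ T = T
(¬S ↑ R) ↔ Q = T ↔ F = F
¬P ↓ ((¬S ↑ R) ↔ Q) = F ↓ F = T
So #2 is true.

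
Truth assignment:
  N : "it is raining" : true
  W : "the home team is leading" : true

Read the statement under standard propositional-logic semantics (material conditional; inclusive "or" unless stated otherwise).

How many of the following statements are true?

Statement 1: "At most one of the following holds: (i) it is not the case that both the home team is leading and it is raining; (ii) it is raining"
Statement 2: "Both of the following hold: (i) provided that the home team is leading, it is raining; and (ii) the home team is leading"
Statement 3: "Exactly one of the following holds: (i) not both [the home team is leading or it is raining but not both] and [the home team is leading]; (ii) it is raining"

2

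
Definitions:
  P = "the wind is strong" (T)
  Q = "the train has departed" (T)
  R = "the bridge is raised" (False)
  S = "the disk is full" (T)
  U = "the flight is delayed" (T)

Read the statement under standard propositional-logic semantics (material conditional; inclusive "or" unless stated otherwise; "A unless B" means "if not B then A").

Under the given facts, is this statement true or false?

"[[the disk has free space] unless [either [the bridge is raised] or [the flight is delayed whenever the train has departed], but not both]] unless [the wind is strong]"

Formalization: (not S or (R xor (Q -> U))) or P

not S = not True = False
Q -> U = True -> True = True
R xor (Q -> U) = False xor True = True
not S or (R xor (Q -> U)) = False or True = True
(not S or (R xor (Q -> U))) or P = True or True = True

true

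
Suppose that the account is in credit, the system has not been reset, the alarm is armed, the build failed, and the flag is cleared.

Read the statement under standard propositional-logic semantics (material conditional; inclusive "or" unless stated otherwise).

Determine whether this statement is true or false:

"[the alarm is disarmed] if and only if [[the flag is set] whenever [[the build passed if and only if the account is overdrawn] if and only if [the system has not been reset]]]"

Let R = "the alarm is armed" (True), S = "the build passed" (False), P = "the account is overdrawn" (False), Q = "the system has been reset" (False), U = "the flag is set" (False).
Formalization: not R iff (((S iff P) iff not Q) -> U)

not R = not True = False
S iff P = False iff False = True
not Q = not False = True
(S iff P) iff not Q = True iff True = True
((S iff P) iff not Q) -> U = True -> False = False
not R iff (((S iff P) iff not Q) -> U) = False iff False = True

The statement is true.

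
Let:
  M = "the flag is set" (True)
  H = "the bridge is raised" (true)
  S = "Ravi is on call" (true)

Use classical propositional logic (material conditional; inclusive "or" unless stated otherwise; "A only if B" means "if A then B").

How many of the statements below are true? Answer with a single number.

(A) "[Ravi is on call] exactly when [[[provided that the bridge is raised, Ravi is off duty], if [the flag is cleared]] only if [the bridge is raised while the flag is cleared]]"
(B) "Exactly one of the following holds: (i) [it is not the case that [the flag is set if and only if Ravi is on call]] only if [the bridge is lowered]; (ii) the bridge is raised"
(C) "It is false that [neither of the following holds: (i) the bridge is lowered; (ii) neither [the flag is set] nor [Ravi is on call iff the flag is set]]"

0

(A): In symbols: S ↔ ((¬M → (H → ¬S)) → (H ∧ ¬M))

¬M = ¬T = F
¬S = ¬T = F
H → ¬S = T → F = F
¬M → (H → ¬S) = F → F = T
¬M = ¬T = F
H ∧ ¬M = T ∧ F = F
(¬M → (H → ¬S)) → (H ∧ ¬M) = T → F = F
S ↔ ((¬M → (H → ¬S)) → (H ∧ ¬M)) = T ↔ F = F
So (A) is false.

(B): This is (¬(M ↔ S) → ¬H) ⊕ H.

M ↔ S = T ↔ T = T
¬(M ↔ S) = ¬T = F
¬H = ¬T = F
¬(M ↔ S) → ¬H = F → F = T
(¬(M ↔ S) → ¬H) ⊕ H = T ⊕ T = F
So (B) is false.

(C): Parsed as ¬(¬H ↓ (M ↓ (S ↔ M)))

¬H = ¬T = F
S ↔ M = T ↔ T = T
M ↓ (S ↔ M) = T ↓ T = F
¬H ↓ (M ↓ (S ↔ M)) = F ↓ F = T
¬(¬H ↓ (M ↓ (S ↔ M))) = ¬T = F
So (C) is false.

Count: 0.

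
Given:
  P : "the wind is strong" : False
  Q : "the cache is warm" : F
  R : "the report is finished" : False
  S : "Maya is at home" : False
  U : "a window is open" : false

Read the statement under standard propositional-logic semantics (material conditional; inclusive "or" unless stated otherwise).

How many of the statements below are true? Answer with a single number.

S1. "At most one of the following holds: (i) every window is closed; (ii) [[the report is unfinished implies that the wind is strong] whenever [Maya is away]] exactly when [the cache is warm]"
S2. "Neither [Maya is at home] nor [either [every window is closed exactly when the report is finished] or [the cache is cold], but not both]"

S1: Parsed as ~U nand ((~S -> (~R -> P)) <-> Q)

~U = ~F = T
~S = ~F = T
~R = ~F = T
~R -> P = T -> F = F
~S -> (~R -> P) = T -> F = F
(~S -> (~R -> P)) <-> Q = F <-> F = T
~U nand ((~S -> (~R -> P)) <-> Q) = T nand T = F
Thus S1 is false.

S2: Parsed as S nor ((~U <-> R) xor ~Q)

~U = ~F = T
~U <-> R = T <-> F = F
~Q = ~F = T
(~U <-> R) xor ~Q = F xor T = T
S nor ((~U <-> R) xor ~Q) = F nor T = F
Thus S2 is false.

True statements: 0 (none).

0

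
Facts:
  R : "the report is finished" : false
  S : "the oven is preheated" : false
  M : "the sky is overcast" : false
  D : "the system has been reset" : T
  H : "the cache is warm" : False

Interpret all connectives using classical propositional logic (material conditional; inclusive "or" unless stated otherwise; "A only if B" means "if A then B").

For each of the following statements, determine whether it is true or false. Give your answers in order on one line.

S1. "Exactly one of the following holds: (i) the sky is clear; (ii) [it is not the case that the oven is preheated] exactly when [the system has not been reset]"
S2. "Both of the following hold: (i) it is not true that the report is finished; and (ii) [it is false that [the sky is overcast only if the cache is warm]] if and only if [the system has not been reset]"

S1 T; S2 T

S1: This is ¬M ⊕ (¬S ↔ ¬D).

¬M = ¬F = T
¬S = ¬F = T
¬D = ¬T = F
¬S ↔ ¬D = T ↔ F = F
¬M ⊕ (¬S ↔ ¬D) = T ⊕ F = T
So S1 is true.

S2: This is ¬R ∧ (¬(M → H) ↔ ¬D).

¬R = ¬F = T
M → H = F → F = T
¬(M → H) = ¬T = F
¬D = ¬T = F
¬(M → H) ↔ ¬D = F ↔ F = T
¬R ∧ (¬(M → H) ↔ ¬D) = T ∧ T = T
So S2 is true.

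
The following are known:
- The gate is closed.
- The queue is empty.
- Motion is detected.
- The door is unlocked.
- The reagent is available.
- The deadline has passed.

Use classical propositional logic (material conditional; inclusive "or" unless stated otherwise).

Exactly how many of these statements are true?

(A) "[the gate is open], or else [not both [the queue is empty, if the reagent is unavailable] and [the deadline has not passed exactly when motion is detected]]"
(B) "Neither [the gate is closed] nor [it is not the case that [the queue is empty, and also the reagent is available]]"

Let V = "the gate is open" (False), U = "the reagent is available" (True), K = "the queue is empty" (True), P = "the deadline has passed" (True), G = "motion is detected" (True).

(A): Formalization: V or ((not U -> K) nand (not P iff G))

not U = not True = False
not U -> K = False -> True = True
not P = not True = False
not P iff G = False iff True = False
(not U -> K) nand (not P iff G) = True nand False = True
V or ((not U -> K) nand (not P iff G)) = False or True = True
So (A) is true.

(B): Formalization: not V nor not (K and U)

not V = not False = True
K and U = True and True = True
not (K and U) = not True = False
not V nor not (K and U) = True nor False = False
So (B) is false.

1 of the 2 statements is true.

1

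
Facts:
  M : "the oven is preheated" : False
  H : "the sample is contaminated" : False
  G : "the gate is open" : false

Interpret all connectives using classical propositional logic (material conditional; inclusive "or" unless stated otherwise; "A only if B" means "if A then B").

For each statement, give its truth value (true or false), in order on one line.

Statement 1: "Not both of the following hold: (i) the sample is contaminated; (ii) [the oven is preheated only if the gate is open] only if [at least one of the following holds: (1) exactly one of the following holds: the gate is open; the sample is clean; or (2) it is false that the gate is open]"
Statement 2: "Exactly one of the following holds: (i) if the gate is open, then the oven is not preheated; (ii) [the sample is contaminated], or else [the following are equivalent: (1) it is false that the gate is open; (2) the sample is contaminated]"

Statement 1: Formalization: H nand ((M -> G) -> ((G xor not H) or not G))

M -> G = False -> False = True
not H = not False = True
G xor not H = False xor True = True
not G = not False = True
(G xor not H) or not G = True or True = True
(M -> G) -> ((G xor not H) or not G) = True -> True = True
H nand ((M -> G) -> ((G xor not H) or not G)) = False nand True = True
Thus Statement 1 is true.

Statement 2: This is (G -> not M) xor (H or (not G iff H)).

not M = not False = True
G -> not M = False -> True = True
not G = not False = True
not G iff H = True iff False = False
H or (not G iff H) = False or False = False
(G -> not M) xor (H or (not G iff H)) = True xor False = True
Thus Statement 2 is true.

Statement 1 T, Statement 2 T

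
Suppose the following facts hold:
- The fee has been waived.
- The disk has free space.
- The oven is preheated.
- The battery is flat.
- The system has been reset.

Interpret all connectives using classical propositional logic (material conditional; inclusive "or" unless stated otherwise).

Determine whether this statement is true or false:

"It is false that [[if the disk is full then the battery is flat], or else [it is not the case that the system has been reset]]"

Let U = "the disk is full" (F), R = "the battery is charged" (F), P = "the system has been reset" (T).
In symbols: ¬((U → ¬R) ∨ ¬P)

¬R = ¬F = T
U → ¬R = F → T = T
¬P = ¬T = F
(U → ¬R) ∨ ¬P = T ∨ F = T
¬((U → ¬R) ∨ ¬P) = ¬T = F

False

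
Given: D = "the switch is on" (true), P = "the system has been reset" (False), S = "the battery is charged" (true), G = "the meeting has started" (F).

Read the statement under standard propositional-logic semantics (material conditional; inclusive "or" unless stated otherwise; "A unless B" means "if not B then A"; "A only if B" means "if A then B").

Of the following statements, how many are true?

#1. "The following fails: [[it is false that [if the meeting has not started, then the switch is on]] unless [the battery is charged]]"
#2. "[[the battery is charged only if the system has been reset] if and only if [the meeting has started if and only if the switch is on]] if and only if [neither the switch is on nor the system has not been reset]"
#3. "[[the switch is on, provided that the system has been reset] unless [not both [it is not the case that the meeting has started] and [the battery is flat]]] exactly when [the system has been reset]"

0

#1: This is not (not (not G -> D) or S).

not G = not False = True
not G -> D = True -> True = True
not (not G -> D) = not True = False
not (not G -> D) or S = False or True = True
not (not (not G -> D) or S) = not True = False
So #1 is false.

#2: This is ((S -> P) iff (G iff D)) iff (D nor not P).

S -> P = True -> False = False
G iff D = False iff True = False
(S -> P) iff (G iff D) = False iff False = True
not P = not False = True
D nor not P = True nor True = False
((S -> P) iff (G iff D)) iff (D nor not P) = True iff False = False
Thus #2 is false.

#3: Parsed as ((P -> D) or (not G nand not S)) iff P

P -> D = False -> True = True
not G = not False = True
not S = not True = False
not G nand not S = True nand False = True
(P -> D) or (not G nand not S) = True or True = True
((P -> D) or (not G nand not S)) iff P = True iff False = False
Thus #3 is false.

True statements: 0 (none).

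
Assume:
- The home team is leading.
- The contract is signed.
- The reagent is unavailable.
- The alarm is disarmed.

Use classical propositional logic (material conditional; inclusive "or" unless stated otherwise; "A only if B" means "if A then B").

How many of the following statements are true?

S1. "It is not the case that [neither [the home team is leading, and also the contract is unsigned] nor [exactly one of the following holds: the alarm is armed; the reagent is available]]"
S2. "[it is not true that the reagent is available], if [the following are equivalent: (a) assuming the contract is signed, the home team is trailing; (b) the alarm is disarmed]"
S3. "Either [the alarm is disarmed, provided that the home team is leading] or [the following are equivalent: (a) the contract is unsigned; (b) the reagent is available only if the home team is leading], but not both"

Let P = "the home team is leading" (T), Q = "the contract is signed" (T), S = "the alarm is armed" (F), R = "the reagent is available" (F).

S1: This is ¬((P ∧ ¬Q) ↓ (S ⊕ R)).

¬Q = ¬T = F
P ∧ ¬Q = T ∧ F = F
S ⊕ R = F ⊕ F = F
(P ∧ ¬Q) ↓ (S ⊕ R) = F ↓ F = T
¬((P ∧ ¬Q) ↓ (S ⊕ R)) = ¬T = F
So S1 is false.

S2: Parsed as ((Q → ¬P) ↔ ¬S) → ¬R

¬P = ¬T = F
Q → ¬P = T → F = F
¬S = ¬F = T
(Q → ¬P) ↔ ¬S = F ↔ T = F
¬R = ¬F = T
((Q → ¬P) ↔ ¬S) → ¬R = F → T = T
Thus S2 is true.

S3: Formalization: (P → ¬S) ⊕ (¬Q ↔ (R → P))

¬S = ¬F = T
P → ¬S = T → T = T
¬Q = ¬T = F
R → P = F → T = T
¬Q ↔ (R → P) = F ↔ T = F
(P → ¬S) ⊕ (¬Q ↔ (R → P)) = T ⊕ F = T
Hence S3 is true.

Count: 2.

2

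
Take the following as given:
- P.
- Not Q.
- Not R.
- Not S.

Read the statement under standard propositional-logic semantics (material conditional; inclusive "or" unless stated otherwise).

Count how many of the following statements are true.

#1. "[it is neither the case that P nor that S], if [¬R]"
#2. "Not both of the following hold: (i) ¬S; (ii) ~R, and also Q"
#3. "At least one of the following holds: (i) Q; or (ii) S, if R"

2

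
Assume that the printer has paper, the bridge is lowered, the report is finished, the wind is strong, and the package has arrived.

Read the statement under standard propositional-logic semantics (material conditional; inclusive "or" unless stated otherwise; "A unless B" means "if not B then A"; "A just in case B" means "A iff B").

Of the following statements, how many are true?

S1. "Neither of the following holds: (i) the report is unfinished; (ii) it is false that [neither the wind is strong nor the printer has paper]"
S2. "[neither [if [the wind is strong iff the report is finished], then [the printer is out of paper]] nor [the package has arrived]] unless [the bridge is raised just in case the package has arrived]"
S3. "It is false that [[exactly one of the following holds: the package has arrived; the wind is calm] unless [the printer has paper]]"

0

Let Q = "the report is finished" (T), M = "the wind is strong" (T), W = "the printer has paper" (T), D = "the package has arrived" (T), H = "the bridge is raised" (F).

S1: In symbols: ~Q nor ~(M nor W)

~Q = ~T = F
M nor W = T nor T = F
~(M nor W) = ~F = T
~Q nor ~(M nor W) = F nor T = F
Thus S1 is false.

S2: In symbols: (((M <-> Q) -> ~W) nor D) | (H <-> D)

M <-> Q = T <-> T = T
~W = ~T = F
(M <-> Q) -> ~W = T -> F = F
((M <-> Q) -> ~W) nor D = F nor T = F
H <-> D = F <-> T = F
(((M <-> Q) -> ~W) nor D) | (H <-> D) = F | F = F
Hence S2 is false.

S3: Formalization: ~((D xor ~M) | W)

~M = ~T = F
D xor ~M = T xor F = T
(D xor ~M) | W = T | T = T
~((D xor ~M) | W) = ~T = F
So S3 is false.

True statements: 0 (none).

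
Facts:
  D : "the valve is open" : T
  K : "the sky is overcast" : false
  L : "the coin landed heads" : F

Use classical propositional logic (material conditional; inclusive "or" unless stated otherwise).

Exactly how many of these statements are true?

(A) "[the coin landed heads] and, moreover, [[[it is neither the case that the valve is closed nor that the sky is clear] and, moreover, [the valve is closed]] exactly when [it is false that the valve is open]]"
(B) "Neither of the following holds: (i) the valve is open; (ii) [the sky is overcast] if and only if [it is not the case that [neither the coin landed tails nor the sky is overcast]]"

0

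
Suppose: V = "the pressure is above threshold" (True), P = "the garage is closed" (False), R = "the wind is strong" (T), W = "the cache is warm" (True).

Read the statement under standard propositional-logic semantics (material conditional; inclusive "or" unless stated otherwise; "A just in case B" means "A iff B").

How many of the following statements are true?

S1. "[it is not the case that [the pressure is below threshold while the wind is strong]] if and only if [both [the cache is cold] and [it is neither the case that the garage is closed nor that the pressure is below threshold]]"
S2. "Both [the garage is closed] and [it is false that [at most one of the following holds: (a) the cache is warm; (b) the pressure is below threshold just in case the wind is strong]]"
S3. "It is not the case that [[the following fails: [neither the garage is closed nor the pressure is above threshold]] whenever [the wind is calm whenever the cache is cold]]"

S1: In symbols: ~(~V & R) <-> (~W & (P nor ~V))

~V = ~T = F
~V & R = F & T = F
~(~V & R) = ~F = T
~W = ~T = F
~V = ~T = F
P nor ~V = F nor F = T
~W & (P nor ~V) = F & T = F
~(~V & R) <-> (~W & (P nor ~V)) = T <-> F = F
Hence S1 is false.

S2: In symbols: P & ~(W nand (~V <-> R))

~V = ~T = F
~V <-> R = F <-> T = F
W nand (~V <-> R) = T nand F = T
~(W nand (~V <-> R)) = ~T = F
P & ~(W nand (~V <-> R)) = F & F = F
Thus S2 is false.

S3: Parsed as ~((~W -> ~R) -> ~(P nor V))

~W = ~T = F
~R = ~T = F
~W -> ~R = F -> F = T
P nor V = F nor T = F
~(P nor V) = ~F = T
(~W -> ~R) -> ~(P nor V) = T -> T = T
~((~W -> ~R) -> ~(P nor V)) = ~T = F
Hence S3 is false.

True statements: 0 (none).

0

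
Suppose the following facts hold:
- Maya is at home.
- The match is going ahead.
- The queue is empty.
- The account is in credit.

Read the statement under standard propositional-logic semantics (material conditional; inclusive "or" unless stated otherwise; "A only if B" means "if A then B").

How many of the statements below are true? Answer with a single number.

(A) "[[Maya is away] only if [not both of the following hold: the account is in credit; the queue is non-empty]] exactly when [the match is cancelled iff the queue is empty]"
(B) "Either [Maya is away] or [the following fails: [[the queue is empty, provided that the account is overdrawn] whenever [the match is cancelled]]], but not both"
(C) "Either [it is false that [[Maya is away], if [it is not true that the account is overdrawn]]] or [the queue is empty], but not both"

Let P = "Maya is at home" (T), S = "the account is overdrawn" (F), R = "the queue is empty" (T), Q = "the match is cancelled" (F).

(A): Parsed as (~P -> (~S nand ~R)) <-> (Q <-> R)

~P = ~T = F
~S = ~F = T
~R = ~T = F
~S nand ~R = T nand F = T
~P -> (~S nand ~R) = F -> T = T
Q <-> R = F <-> T = F
(~P -> (~S nand ~R)) <-> (Q <-> R) = T <-> F = F
Hence (A) is false.

(B): Parsed as ~P xor ~(Q -> (S -> R))

~P = ~T = F
S -> R = F -> T = T
Q -> (S -> R) = F -> T = T
~(Q -> (S -> R)) = ~T = F
~P xor ~(Q -> (S -> R)) = F xor F = F
Hence (B) is false.

(C): Formalization: ~(~S -> ~P) xor R

~S = ~F = T
~P = ~T = F
~S -> ~P = T -> F = F
~(~S -> ~P) = ~F = T
~(~S -> ~P) xor R = T xor T = F
Hence (C) is false.

True statements: 0 (none).

0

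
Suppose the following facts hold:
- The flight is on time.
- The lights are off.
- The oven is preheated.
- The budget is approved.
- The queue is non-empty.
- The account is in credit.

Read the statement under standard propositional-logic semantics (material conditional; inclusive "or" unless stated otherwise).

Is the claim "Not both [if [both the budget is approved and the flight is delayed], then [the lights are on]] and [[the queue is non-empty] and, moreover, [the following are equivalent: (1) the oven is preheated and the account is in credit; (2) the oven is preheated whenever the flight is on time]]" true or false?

False.

Let S = "the budget is approved" (T), P = "the flight is delayed" (F), Q = "the lights are on" (F), U = "the queue is empty" (F), R = "the oven is preheated" (T), V = "the account is overdrawn" (F).
Formalization: ((S ∧ P) → Q) ↑ (¬U ∧ ((R ∧ ¬V) ↔ (¬P → R)))

S ∧ P = T ∧ F = F
(S ∧ P) → Q = F → F = T
¬U = ¬F = T
¬V = ¬F = T
R ∧ ¬V = T ∧ T = T
¬P = ¬F = T
¬P → R = T → T = T
(R ∧ ¬V) ↔ (¬P → R) = T ↔ T = T
¬U ∧ ((R ∧ ¬V) ↔ (¬P → R)) = T ∧ T = T
((S ∧ P) → Q) ↑ (¬U ∧ ((R ∧ ¬V) ↔ (¬P → R))) = T ↑ T = F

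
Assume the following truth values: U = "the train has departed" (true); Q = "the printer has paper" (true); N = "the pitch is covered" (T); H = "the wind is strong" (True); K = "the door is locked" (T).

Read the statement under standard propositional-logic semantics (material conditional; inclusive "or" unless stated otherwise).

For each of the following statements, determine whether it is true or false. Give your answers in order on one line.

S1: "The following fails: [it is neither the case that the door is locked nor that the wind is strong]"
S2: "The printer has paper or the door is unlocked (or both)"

S1: Formalization: ¬(K ↓ H)

K ↓ H = T ↓ T = F
¬(K ↓ H) = ¬F = T
So S1 is true.

S2: Formalization: Q ∨ ¬K

¬K = ¬T = F
Q ∨ ¬K = T ∨ F = T
Thus S2 is true.

S1 True; S2 True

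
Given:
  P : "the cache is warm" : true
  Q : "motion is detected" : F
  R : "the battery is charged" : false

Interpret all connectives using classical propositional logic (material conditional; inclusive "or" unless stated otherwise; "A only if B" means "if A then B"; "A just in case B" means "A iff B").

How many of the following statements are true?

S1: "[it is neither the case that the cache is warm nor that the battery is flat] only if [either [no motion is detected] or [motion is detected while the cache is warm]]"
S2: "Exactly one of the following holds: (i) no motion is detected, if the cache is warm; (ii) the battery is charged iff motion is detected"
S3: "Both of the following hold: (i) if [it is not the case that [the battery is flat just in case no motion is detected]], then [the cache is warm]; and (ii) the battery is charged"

S1: In symbols: (P nor not R) -> (not Q or (Q and P))

not R = not False = True
P nor not R = True nor True = False
not Q = not False = True
Q and P = False and True = False
not Q or (Q and P) = True or False = True
(P nor not R) -> (not Q or (Q and P)) = False -> True = True
So S1 is true.

S2: In symbols: (P -> not Q) xor (R iff Q)

not Q = not False = True
P -> not Q = True -> True = True
R iff Q = False iff False = True
(P -> not Q) xor (R iff Q) = True xor True = False
Hence S2 is false.

S3: In symbols: (not (not R iff not Q) -> P) and R

not R = not False = True
not Q = not False = True
not R iff not Q = True iff True = True
not (not R iff not Q) = not True = False
not (not R iff not Q) -> P = False -> True = True
(not (not R iff not Q) -> P) and R = True and False = False
Hence S3 is false.

Count: 1.

1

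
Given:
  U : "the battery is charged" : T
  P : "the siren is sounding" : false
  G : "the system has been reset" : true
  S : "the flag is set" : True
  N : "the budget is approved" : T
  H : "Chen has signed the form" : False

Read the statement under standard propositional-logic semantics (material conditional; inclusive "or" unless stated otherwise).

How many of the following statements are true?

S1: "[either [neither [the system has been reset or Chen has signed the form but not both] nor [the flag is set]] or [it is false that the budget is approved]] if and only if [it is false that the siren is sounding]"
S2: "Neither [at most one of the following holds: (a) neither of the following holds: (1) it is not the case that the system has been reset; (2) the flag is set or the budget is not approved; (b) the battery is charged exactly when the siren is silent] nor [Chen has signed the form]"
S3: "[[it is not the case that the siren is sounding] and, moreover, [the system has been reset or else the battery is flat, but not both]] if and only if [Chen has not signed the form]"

S1: Formalization: (((G xor H) nor S) or not N) iff not P

G xor H = True xor False = True
(G xor H) nor S = True nor True = False
not N = not True = False
((G xor H) nor S) or not N = False or False = False
not P = not False = True
(((G xor H) nor S) or not N) iff not P = False iff True = False
Thus S1 is false.

S2: In symbols: ((not G nor (S or not N)) nand (U iff not P)) nor H

not G = not True = False
not N = not True = False
S or not N = True or False = True
not G nor (S or not N) = False nor True = False
not P = not False = True
U iff not P = True iff True = True
(not G nor (S or not N)) nand (U iff not P) = False nand True = True
((not G nor (S or not N)) nand (U iff not P)) nor H = True nor False = False
Hence S2 is false.

S3: This is (not P and (G xor not U)) iff not H.

not P = not False = True
not U = not True = False
G xor not U = True xor False = True
not P and (G xor not U) = True and True = True
not H = not False = True
(not P and (G xor not U)) iff not H = True iff True = True
Hence S3 is true.

Count: 1.

1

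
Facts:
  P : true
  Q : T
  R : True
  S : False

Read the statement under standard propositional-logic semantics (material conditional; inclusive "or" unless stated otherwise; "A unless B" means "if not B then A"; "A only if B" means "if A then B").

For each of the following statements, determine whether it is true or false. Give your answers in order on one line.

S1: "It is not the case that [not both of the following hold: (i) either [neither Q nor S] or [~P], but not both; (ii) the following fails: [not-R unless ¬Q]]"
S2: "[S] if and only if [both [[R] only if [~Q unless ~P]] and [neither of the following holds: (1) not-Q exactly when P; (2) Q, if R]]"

S1 False / S2 True

S1: This is not (((Q nor S) xor not P) nand not (not R or not Q)).

Q nor S = True nor False = False
not P = not True = False
(Q nor S) xor not P = False xor False = False
not R = not True = False
not Q = not True = False
not R or not Q = False or False = False
not (not R or not Q) = not False = True
((Q nor S) xor not P) nand not (not R or not Q) = False nand True = True
not (((Q nor S) xor not P) nand not (not R or not Q)) = not True = False
Thus S1 is false.

S2: Parsed as S iff ((R -> (not Q or not P)) and ((not Q iff P) nor (R -> Q)))

not Q = not True = False
not P = not True = False
not Q or not P = False or False = False
R -> (not Q or not P) = True -> False = False
not Q = not True = False
not Q iff P = False iff True = False
R -> Q = True -> True = True
(not Q iff P) nor (R -> Q) = False nor True = False
(R -> (not Q or not P)) and ((not Q iff P) nor (R -> Q)) = False and False = False
S iff ((R -> (not Q or not P)) and ((not Q iff P) nor (R -> Q))) = False iff False = True
So S2 is true.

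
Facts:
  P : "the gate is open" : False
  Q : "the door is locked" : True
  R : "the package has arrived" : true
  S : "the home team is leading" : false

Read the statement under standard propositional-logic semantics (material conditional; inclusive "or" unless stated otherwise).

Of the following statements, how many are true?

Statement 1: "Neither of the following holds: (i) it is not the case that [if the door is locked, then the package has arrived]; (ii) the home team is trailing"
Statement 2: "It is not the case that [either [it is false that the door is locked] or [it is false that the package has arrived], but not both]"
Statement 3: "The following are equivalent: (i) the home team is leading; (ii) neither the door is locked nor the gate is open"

2

Statement 1: Parsed as ~(Q -> R) nor ~S

Q -> R = T -> T = T
~(Q -> R) = ~T = F
~S = ~F = T
~(Q -> R) nor ~S = F nor T = F
So Statement 1 is false.

Statement 2: Formalization: ~(~Q xor ~R)

~Q = ~T = F
~R = ~T = F
~Q xor ~R = F xor F = F
~(~Q xor ~R) = ~F = T
Hence Statement 2 is true.

Statement 3: Parsed as S <-> (Q nor P)

Q nor P = T nor F = F
S <-> (Q nor P) = F <-> F = T
Thus Statement 3 is true.

Count: 2.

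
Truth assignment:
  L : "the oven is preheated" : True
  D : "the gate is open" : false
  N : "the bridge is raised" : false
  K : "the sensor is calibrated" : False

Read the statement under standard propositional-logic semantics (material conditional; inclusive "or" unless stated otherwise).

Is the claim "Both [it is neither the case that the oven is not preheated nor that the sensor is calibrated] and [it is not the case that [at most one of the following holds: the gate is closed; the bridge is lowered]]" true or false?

The statement is true.

Values: L=T, K=F, D=F, N=F.
Parsed as (~L nor K) & ~(~D nand ~N)

~L = ~T = F
~L nor K = F nor F = T
~D = ~F = T
~N = ~F = T
~D nand ~N = T nand T = F
~(~D nand ~N) = ~F = T
(~L nor K) & ~(~D nand ~N) = T & T = T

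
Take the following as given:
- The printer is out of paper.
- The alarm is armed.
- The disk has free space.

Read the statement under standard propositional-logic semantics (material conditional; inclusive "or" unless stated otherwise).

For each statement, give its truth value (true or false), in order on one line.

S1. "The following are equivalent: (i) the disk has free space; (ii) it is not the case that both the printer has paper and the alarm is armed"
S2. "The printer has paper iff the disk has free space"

Let Q = "the disk is full" (False), M = "the printer has paper" (False), H = "the alarm is armed" (True).

S1: In symbols: not Q iff (M nand H)

not Q = not False = True
M nand H = False nand True = True
not Q iff (M nand H) = True iff True = True
Thus S1 is true.

S2: Parsed as M iff not Q

not Q = not False = True
M iff not Q = False iff True = False
So S2 is false.

S1 T / S2 F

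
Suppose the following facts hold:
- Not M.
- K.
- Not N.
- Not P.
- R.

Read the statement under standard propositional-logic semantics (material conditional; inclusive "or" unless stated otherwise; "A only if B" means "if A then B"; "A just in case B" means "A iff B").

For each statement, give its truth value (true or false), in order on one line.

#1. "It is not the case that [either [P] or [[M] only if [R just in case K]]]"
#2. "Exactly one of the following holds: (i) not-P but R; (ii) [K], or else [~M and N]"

#1: In symbols: not (P or (M -> (R iff K)))

R iff K = True iff True = True
M -> (R iff K) = False -> True = True
P or (M -> (R iff K)) = False or True = True
not (P or (M -> (R iff K))) = not True = False
So #1 is false.

#2: Formalization: (not P and R) xor (K or (not M and N))

not P = not False = True
not P and R = True and True = True
not M = not False = True
not M and N = True and False = False
K or (not M and N) = True or False = True
(not P and R) xor (K or (not M and N)) = True xor True = False
Thus #2 is false.

#1 false; #2 false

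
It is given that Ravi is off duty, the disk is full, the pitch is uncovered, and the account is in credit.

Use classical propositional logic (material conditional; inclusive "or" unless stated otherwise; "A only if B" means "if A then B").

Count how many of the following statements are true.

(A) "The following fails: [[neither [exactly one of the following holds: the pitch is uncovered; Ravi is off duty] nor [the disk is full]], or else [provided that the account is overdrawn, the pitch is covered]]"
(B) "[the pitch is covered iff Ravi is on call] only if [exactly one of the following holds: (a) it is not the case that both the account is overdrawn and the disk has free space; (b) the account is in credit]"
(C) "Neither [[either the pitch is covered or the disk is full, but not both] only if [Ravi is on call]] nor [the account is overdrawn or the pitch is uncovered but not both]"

0

Let H = "the pitch is covered" (False), U = "Ravi is on call" (False), V = "the disk is full" (True), L = "the account is overdrawn" (False).

(A): In symbols: not (((not H xor not U) nor V) or (L -> H))

not H = not False = True
not U = not False = True
not H xor not U = True xor True = False
(not H xor not U) nor V = False nor True = False
L -> H = False -> False = True
((not H xor not U) nor V) or (L -> H) = False or True = True
not (((not H xor not U) nor V) or (L -> H)) = not True = False
Hence (A) is false.

(B): Formalization: (H iff U) -> ((L nand not V) xor not L)

H iff U = False iff False = True
not V = not True = False
L nand not V = False nand False = True
not L = not False = True
(L nand not V) xor not L = True xor True = False
(H iff U) -> ((L nand not V) xor not L) = True -> False = False
So (B) is false.

(C): Formalization: ((H xor V) -> U) nor (L xor not H)

H xor V = False xor True = True
(H xor V) -> U = True -> False = False
not H = not False = True
L xor not H = False xor True = True
((H xor V) -> U) nor (L xor not H) = False nor True = False
Thus (C) is false.

True statements: 0 (none).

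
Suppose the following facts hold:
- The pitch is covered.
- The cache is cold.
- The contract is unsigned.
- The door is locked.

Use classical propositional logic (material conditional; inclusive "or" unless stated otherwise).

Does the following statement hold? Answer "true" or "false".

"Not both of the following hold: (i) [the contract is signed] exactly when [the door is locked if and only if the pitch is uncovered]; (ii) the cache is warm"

True

Let G = "the contract is signed" (F), N = "the door is locked" (T), H = "the pitch is covered" (T), M = "the cache is warm" (F).
In symbols: (G ↔ (N ↔ ¬H)) ↑ M

¬H = ¬T = F
N ↔ ¬H = T ↔ F = F
G ↔ (N ↔ ¬H) = F ↔ F = T
(G ↔ (N ↔ ¬H)) ↑ M = T ↑ F = T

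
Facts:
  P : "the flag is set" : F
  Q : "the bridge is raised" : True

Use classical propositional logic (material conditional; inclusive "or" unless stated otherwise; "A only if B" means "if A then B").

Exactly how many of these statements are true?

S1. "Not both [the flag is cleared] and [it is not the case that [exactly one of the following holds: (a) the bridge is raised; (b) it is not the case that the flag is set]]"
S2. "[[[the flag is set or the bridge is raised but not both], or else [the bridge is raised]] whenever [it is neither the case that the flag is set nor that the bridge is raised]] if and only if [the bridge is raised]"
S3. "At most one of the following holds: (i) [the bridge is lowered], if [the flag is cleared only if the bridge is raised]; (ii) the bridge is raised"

2

S1: This is not P nand not (Q xor not P).

not P = not False = True
not P = not False = True
Q xor not P = True xor True = False
not (Q xor not P) = not False = True
not P nand not (Q xor not P) = True nand True = False
So S1 is false.

S2: In symbols: ((P nor Q) -> ((P xor Q) or Q)) iff Q

P nor Q = False nor True = False
P xor Q = False xor True = True
(P xor Q) or Q = True or True = True
(P nor Q) -> ((P xor Q) or Q) = False -> True = True
((P nor Q) -> ((P xor Q) or Q)) iff Q = True iff True = True
Hence S2 is true.

S3: Parsed as ((not P -> Q) -> not Q) nand Q

not P = not False = True
not P -> Q = True -> True = True
not Q = not True = False
(not P -> Q) -> not Q = True -> False = False
((not P -> Q) -> not Q) nand Q = False nand True = True
Hence S3 is true.

True statements: 2 (S2, S3).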